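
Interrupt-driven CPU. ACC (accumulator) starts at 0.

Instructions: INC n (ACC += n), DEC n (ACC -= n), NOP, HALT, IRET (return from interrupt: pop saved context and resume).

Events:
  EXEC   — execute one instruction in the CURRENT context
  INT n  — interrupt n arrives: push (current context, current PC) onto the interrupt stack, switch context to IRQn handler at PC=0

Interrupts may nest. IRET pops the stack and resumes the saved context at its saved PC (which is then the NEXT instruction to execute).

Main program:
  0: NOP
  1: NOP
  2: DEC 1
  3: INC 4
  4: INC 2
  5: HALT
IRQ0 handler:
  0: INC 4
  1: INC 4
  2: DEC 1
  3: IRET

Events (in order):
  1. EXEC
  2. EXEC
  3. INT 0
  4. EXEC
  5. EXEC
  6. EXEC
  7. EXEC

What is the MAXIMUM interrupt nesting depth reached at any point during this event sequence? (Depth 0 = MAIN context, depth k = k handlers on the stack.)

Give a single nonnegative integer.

Event 1 (EXEC): [MAIN] PC=0: NOP [depth=0]
Event 2 (EXEC): [MAIN] PC=1: NOP [depth=0]
Event 3 (INT 0): INT 0 arrives: push (MAIN, PC=2), enter IRQ0 at PC=0 (depth now 1) [depth=1]
Event 4 (EXEC): [IRQ0] PC=0: INC 4 -> ACC=4 [depth=1]
Event 5 (EXEC): [IRQ0] PC=1: INC 4 -> ACC=8 [depth=1]
Event 6 (EXEC): [IRQ0] PC=2: DEC 1 -> ACC=7 [depth=1]
Event 7 (EXEC): [IRQ0] PC=3: IRET -> resume MAIN at PC=2 (depth now 0) [depth=0]
Max depth observed: 1

Answer: 1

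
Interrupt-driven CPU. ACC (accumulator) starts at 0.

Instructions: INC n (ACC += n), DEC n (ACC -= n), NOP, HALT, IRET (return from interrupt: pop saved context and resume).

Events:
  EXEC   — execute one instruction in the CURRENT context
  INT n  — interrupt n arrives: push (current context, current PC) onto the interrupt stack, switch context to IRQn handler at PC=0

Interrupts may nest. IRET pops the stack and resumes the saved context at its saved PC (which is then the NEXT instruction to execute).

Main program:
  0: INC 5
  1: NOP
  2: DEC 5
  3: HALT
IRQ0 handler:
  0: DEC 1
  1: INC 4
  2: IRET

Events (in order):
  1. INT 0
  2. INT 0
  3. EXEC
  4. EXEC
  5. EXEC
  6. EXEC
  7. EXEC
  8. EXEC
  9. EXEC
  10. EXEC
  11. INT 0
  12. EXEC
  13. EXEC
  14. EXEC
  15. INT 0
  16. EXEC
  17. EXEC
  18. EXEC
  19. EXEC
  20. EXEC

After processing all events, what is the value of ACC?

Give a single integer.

Event 1 (INT 0): INT 0 arrives: push (MAIN, PC=0), enter IRQ0 at PC=0 (depth now 1)
Event 2 (INT 0): INT 0 arrives: push (IRQ0, PC=0), enter IRQ0 at PC=0 (depth now 2)
Event 3 (EXEC): [IRQ0] PC=0: DEC 1 -> ACC=-1
Event 4 (EXEC): [IRQ0] PC=1: INC 4 -> ACC=3
Event 5 (EXEC): [IRQ0] PC=2: IRET -> resume IRQ0 at PC=0 (depth now 1)
Event 6 (EXEC): [IRQ0] PC=0: DEC 1 -> ACC=2
Event 7 (EXEC): [IRQ0] PC=1: INC 4 -> ACC=6
Event 8 (EXEC): [IRQ0] PC=2: IRET -> resume MAIN at PC=0 (depth now 0)
Event 9 (EXEC): [MAIN] PC=0: INC 5 -> ACC=11
Event 10 (EXEC): [MAIN] PC=1: NOP
Event 11 (INT 0): INT 0 arrives: push (MAIN, PC=2), enter IRQ0 at PC=0 (depth now 1)
Event 12 (EXEC): [IRQ0] PC=0: DEC 1 -> ACC=10
Event 13 (EXEC): [IRQ0] PC=1: INC 4 -> ACC=14
Event 14 (EXEC): [IRQ0] PC=2: IRET -> resume MAIN at PC=2 (depth now 0)
Event 15 (INT 0): INT 0 arrives: push (MAIN, PC=2), enter IRQ0 at PC=0 (depth now 1)
Event 16 (EXEC): [IRQ0] PC=0: DEC 1 -> ACC=13
Event 17 (EXEC): [IRQ0] PC=1: INC 4 -> ACC=17
Event 18 (EXEC): [IRQ0] PC=2: IRET -> resume MAIN at PC=2 (depth now 0)
Event 19 (EXEC): [MAIN] PC=2: DEC 5 -> ACC=12
Event 20 (EXEC): [MAIN] PC=3: HALT

Answer: 12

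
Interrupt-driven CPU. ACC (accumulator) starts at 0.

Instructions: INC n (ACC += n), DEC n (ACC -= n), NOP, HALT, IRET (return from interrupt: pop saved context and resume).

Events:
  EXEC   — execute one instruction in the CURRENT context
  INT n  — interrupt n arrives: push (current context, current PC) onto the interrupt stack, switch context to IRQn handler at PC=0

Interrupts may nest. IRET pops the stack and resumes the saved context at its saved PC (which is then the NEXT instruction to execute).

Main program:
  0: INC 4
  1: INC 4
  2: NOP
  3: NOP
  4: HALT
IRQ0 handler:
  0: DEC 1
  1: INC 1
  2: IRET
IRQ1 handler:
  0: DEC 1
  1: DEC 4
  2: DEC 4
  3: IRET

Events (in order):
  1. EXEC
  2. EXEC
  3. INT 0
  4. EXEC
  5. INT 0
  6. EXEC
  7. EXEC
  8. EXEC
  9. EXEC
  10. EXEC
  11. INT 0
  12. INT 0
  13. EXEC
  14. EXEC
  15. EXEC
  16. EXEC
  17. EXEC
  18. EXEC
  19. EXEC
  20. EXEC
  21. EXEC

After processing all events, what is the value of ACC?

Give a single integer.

Answer: 8

Derivation:
Event 1 (EXEC): [MAIN] PC=0: INC 4 -> ACC=4
Event 2 (EXEC): [MAIN] PC=1: INC 4 -> ACC=8
Event 3 (INT 0): INT 0 arrives: push (MAIN, PC=2), enter IRQ0 at PC=0 (depth now 1)
Event 4 (EXEC): [IRQ0] PC=0: DEC 1 -> ACC=7
Event 5 (INT 0): INT 0 arrives: push (IRQ0, PC=1), enter IRQ0 at PC=0 (depth now 2)
Event 6 (EXEC): [IRQ0] PC=0: DEC 1 -> ACC=6
Event 7 (EXEC): [IRQ0] PC=1: INC 1 -> ACC=7
Event 8 (EXEC): [IRQ0] PC=2: IRET -> resume IRQ0 at PC=1 (depth now 1)
Event 9 (EXEC): [IRQ0] PC=1: INC 1 -> ACC=8
Event 10 (EXEC): [IRQ0] PC=2: IRET -> resume MAIN at PC=2 (depth now 0)
Event 11 (INT 0): INT 0 arrives: push (MAIN, PC=2), enter IRQ0 at PC=0 (depth now 1)
Event 12 (INT 0): INT 0 arrives: push (IRQ0, PC=0), enter IRQ0 at PC=0 (depth now 2)
Event 13 (EXEC): [IRQ0] PC=0: DEC 1 -> ACC=7
Event 14 (EXEC): [IRQ0] PC=1: INC 1 -> ACC=8
Event 15 (EXEC): [IRQ0] PC=2: IRET -> resume IRQ0 at PC=0 (depth now 1)
Event 16 (EXEC): [IRQ0] PC=0: DEC 1 -> ACC=7
Event 17 (EXEC): [IRQ0] PC=1: INC 1 -> ACC=8
Event 18 (EXEC): [IRQ0] PC=2: IRET -> resume MAIN at PC=2 (depth now 0)
Event 19 (EXEC): [MAIN] PC=2: NOP
Event 20 (EXEC): [MAIN] PC=3: NOP
Event 21 (EXEC): [MAIN] PC=4: HALT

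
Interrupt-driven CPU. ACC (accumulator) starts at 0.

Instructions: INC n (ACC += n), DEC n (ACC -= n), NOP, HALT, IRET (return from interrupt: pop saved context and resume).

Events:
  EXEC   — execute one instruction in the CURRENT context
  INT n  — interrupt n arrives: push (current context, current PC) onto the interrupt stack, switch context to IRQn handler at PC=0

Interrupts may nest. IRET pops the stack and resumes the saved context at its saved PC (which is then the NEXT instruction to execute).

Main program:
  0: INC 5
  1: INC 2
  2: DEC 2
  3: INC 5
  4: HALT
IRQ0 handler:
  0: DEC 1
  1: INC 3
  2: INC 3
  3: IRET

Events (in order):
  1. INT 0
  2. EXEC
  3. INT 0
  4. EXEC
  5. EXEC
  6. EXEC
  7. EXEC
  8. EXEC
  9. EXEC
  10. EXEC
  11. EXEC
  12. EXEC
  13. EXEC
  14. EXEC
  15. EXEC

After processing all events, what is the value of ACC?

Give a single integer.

Answer: 20

Derivation:
Event 1 (INT 0): INT 0 arrives: push (MAIN, PC=0), enter IRQ0 at PC=0 (depth now 1)
Event 2 (EXEC): [IRQ0] PC=0: DEC 1 -> ACC=-1
Event 3 (INT 0): INT 0 arrives: push (IRQ0, PC=1), enter IRQ0 at PC=0 (depth now 2)
Event 4 (EXEC): [IRQ0] PC=0: DEC 1 -> ACC=-2
Event 5 (EXEC): [IRQ0] PC=1: INC 3 -> ACC=1
Event 6 (EXEC): [IRQ0] PC=2: INC 3 -> ACC=4
Event 7 (EXEC): [IRQ0] PC=3: IRET -> resume IRQ0 at PC=1 (depth now 1)
Event 8 (EXEC): [IRQ0] PC=1: INC 3 -> ACC=7
Event 9 (EXEC): [IRQ0] PC=2: INC 3 -> ACC=10
Event 10 (EXEC): [IRQ0] PC=3: IRET -> resume MAIN at PC=0 (depth now 0)
Event 11 (EXEC): [MAIN] PC=0: INC 5 -> ACC=15
Event 12 (EXEC): [MAIN] PC=1: INC 2 -> ACC=17
Event 13 (EXEC): [MAIN] PC=2: DEC 2 -> ACC=15
Event 14 (EXEC): [MAIN] PC=3: INC 5 -> ACC=20
Event 15 (EXEC): [MAIN] PC=4: HALT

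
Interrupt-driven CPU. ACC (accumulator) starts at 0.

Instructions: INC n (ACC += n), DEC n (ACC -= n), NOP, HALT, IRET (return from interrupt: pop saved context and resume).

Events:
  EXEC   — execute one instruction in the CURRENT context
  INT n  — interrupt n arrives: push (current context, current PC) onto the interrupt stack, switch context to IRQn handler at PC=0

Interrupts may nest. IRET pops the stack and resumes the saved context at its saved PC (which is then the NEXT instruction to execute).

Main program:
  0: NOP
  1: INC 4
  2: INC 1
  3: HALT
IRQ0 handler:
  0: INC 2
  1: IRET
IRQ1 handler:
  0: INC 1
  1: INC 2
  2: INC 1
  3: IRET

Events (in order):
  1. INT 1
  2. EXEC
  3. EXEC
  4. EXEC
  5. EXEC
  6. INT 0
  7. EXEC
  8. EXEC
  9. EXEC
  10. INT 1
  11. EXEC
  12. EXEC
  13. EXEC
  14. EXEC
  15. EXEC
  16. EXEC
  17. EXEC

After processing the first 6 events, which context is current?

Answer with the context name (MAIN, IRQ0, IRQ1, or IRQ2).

Event 1 (INT 1): INT 1 arrives: push (MAIN, PC=0), enter IRQ1 at PC=0 (depth now 1)
Event 2 (EXEC): [IRQ1] PC=0: INC 1 -> ACC=1
Event 3 (EXEC): [IRQ1] PC=1: INC 2 -> ACC=3
Event 4 (EXEC): [IRQ1] PC=2: INC 1 -> ACC=4
Event 5 (EXEC): [IRQ1] PC=3: IRET -> resume MAIN at PC=0 (depth now 0)
Event 6 (INT 0): INT 0 arrives: push (MAIN, PC=0), enter IRQ0 at PC=0 (depth now 1)

Answer: IRQ0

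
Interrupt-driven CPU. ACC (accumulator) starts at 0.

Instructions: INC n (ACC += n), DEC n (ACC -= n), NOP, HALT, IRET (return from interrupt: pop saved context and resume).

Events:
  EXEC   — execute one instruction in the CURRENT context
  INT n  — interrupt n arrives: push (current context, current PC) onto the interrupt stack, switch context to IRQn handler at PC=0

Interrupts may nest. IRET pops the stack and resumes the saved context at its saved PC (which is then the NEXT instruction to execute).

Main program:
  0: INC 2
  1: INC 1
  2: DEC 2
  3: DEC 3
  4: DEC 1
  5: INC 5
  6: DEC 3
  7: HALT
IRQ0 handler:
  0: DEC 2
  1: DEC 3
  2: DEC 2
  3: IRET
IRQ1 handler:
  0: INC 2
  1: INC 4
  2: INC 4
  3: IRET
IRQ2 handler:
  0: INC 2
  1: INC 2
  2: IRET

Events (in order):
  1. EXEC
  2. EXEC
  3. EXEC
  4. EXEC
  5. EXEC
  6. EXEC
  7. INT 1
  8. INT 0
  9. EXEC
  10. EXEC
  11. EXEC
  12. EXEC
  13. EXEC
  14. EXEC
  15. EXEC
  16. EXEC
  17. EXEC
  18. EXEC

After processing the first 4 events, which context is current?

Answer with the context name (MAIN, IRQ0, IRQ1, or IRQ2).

Answer: MAIN

Derivation:
Event 1 (EXEC): [MAIN] PC=0: INC 2 -> ACC=2
Event 2 (EXEC): [MAIN] PC=1: INC 1 -> ACC=3
Event 3 (EXEC): [MAIN] PC=2: DEC 2 -> ACC=1
Event 4 (EXEC): [MAIN] PC=3: DEC 3 -> ACC=-2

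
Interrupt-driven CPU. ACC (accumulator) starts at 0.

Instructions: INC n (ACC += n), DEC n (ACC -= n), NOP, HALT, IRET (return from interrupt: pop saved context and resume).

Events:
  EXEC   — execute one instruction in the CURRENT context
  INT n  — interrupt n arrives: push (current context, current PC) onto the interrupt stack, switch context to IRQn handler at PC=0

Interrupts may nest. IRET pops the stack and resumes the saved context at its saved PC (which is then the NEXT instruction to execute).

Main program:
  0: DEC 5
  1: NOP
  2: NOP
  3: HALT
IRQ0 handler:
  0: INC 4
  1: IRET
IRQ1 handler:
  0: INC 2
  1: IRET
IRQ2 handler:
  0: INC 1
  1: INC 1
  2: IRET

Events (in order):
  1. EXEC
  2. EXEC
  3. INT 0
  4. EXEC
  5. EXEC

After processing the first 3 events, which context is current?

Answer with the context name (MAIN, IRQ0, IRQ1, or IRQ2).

Answer: IRQ0

Derivation:
Event 1 (EXEC): [MAIN] PC=0: DEC 5 -> ACC=-5
Event 2 (EXEC): [MAIN] PC=1: NOP
Event 3 (INT 0): INT 0 arrives: push (MAIN, PC=2), enter IRQ0 at PC=0 (depth now 1)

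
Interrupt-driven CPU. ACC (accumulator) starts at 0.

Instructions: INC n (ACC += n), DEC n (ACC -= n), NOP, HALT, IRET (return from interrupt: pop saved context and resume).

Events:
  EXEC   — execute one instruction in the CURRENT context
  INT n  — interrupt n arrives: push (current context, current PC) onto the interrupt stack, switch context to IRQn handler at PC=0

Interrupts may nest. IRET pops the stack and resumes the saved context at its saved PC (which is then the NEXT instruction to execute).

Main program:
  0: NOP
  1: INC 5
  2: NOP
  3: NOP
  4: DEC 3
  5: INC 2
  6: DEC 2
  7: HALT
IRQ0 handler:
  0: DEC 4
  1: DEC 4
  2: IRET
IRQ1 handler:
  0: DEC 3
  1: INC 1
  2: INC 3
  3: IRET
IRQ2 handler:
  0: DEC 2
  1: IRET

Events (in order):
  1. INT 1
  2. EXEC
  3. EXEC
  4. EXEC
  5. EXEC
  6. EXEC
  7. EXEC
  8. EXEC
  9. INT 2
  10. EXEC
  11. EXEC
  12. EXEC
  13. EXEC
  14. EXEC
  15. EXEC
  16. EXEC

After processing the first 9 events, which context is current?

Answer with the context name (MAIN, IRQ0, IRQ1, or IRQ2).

Event 1 (INT 1): INT 1 arrives: push (MAIN, PC=0), enter IRQ1 at PC=0 (depth now 1)
Event 2 (EXEC): [IRQ1] PC=0: DEC 3 -> ACC=-3
Event 3 (EXEC): [IRQ1] PC=1: INC 1 -> ACC=-2
Event 4 (EXEC): [IRQ1] PC=2: INC 3 -> ACC=1
Event 5 (EXEC): [IRQ1] PC=3: IRET -> resume MAIN at PC=0 (depth now 0)
Event 6 (EXEC): [MAIN] PC=0: NOP
Event 7 (EXEC): [MAIN] PC=1: INC 5 -> ACC=6
Event 8 (EXEC): [MAIN] PC=2: NOP
Event 9 (INT 2): INT 2 arrives: push (MAIN, PC=3), enter IRQ2 at PC=0 (depth now 1)

Answer: IRQ2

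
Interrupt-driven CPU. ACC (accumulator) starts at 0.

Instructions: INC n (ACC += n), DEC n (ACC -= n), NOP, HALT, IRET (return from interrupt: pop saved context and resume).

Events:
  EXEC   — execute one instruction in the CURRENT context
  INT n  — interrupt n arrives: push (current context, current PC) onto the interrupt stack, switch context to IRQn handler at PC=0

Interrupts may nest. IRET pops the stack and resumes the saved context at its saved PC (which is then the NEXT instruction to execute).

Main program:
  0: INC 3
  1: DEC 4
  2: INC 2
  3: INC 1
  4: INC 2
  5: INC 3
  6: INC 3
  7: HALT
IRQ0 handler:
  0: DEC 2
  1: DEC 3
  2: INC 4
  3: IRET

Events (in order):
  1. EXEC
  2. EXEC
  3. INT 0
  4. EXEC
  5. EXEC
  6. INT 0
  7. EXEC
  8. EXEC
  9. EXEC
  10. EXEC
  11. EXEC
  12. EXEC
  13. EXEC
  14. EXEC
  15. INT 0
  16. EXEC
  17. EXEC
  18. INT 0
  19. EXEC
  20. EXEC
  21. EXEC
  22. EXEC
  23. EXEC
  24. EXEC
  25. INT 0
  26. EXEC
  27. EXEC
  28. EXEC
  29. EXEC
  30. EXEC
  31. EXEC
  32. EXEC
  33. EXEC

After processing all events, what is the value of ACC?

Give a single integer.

Event 1 (EXEC): [MAIN] PC=0: INC 3 -> ACC=3
Event 2 (EXEC): [MAIN] PC=1: DEC 4 -> ACC=-1
Event 3 (INT 0): INT 0 arrives: push (MAIN, PC=2), enter IRQ0 at PC=0 (depth now 1)
Event 4 (EXEC): [IRQ0] PC=0: DEC 2 -> ACC=-3
Event 5 (EXEC): [IRQ0] PC=1: DEC 3 -> ACC=-6
Event 6 (INT 0): INT 0 arrives: push (IRQ0, PC=2), enter IRQ0 at PC=0 (depth now 2)
Event 7 (EXEC): [IRQ0] PC=0: DEC 2 -> ACC=-8
Event 8 (EXEC): [IRQ0] PC=1: DEC 3 -> ACC=-11
Event 9 (EXEC): [IRQ0] PC=2: INC 4 -> ACC=-7
Event 10 (EXEC): [IRQ0] PC=3: IRET -> resume IRQ0 at PC=2 (depth now 1)
Event 11 (EXEC): [IRQ0] PC=2: INC 4 -> ACC=-3
Event 12 (EXEC): [IRQ0] PC=3: IRET -> resume MAIN at PC=2 (depth now 0)
Event 13 (EXEC): [MAIN] PC=2: INC 2 -> ACC=-1
Event 14 (EXEC): [MAIN] PC=3: INC 1 -> ACC=0
Event 15 (INT 0): INT 0 arrives: push (MAIN, PC=4), enter IRQ0 at PC=0 (depth now 1)
Event 16 (EXEC): [IRQ0] PC=0: DEC 2 -> ACC=-2
Event 17 (EXEC): [IRQ0] PC=1: DEC 3 -> ACC=-5
Event 18 (INT 0): INT 0 arrives: push (IRQ0, PC=2), enter IRQ0 at PC=0 (depth now 2)
Event 19 (EXEC): [IRQ0] PC=0: DEC 2 -> ACC=-7
Event 20 (EXEC): [IRQ0] PC=1: DEC 3 -> ACC=-10
Event 21 (EXEC): [IRQ0] PC=2: INC 4 -> ACC=-6
Event 22 (EXEC): [IRQ0] PC=3: IRET -> resume IRQ0 at PC=2 (depth now 1)
Event 23 (EXEC): [IRQ0] PC=2: INC 4 -> ACC=-2
Event 24 (EXEC): [IRQ0] PC=3: IRET -> resume MAIN at PC=4 (depth now 0)
Event 25 (INT 0): INT 0 arrives: push (MAIN, PC=4), enter IRQ0 at PC=0 (depth now 1)
Event 26 (EXEC): [IRQ0] PC=0: DEC 2 -> ACC=-4
Event 27 (EXEC): [IRQ0] PC=1: DEC 3 -> ACC=-7
Event 28 (EXEC): [IRQ0] PC=2: INC 4 -> ACC=-3
Event 29 (EXEC): [IRQ0] PC=3: IRET -> resume MAIN at PC=4 (depth now 0)
Event 30 (EXEC): [MAIN] PC=4: INC 2 -> ACC=-1
Event 31 (EXEC): [MAIN] PC=5: INC 3 -> ACC=2
Event 32 (EXEC): [MAIN] PC=6: INC 3 -> ACC=5
Event 33 (EXEC): [MAIN] PC=7: HALT

Answer: 5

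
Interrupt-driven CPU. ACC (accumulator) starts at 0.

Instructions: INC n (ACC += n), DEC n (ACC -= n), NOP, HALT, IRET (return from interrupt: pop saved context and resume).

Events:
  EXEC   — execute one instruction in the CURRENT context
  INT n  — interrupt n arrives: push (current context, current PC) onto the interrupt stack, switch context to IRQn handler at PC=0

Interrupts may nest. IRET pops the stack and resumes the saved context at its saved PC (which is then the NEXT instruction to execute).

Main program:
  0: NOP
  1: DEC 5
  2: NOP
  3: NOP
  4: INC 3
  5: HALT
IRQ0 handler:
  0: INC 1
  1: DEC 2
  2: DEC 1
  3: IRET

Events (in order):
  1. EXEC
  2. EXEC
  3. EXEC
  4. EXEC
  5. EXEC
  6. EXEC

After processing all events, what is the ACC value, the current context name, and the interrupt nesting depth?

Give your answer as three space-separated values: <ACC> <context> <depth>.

Event 1 (EXEC): [MAIN] PC=0: NOP
Event 2 (EXEC): [MAIN] PC=1: DEC 5 -> ACC=-5
Event 3 (EXEC): [MAIN] PC=2: NOP
Event 4 (EXEC): [MAIN] PC=3: NOP
Event 5 (EXEC): [MAIN] PC=4: INC 3 -> ACC=-2
Event 6 (EXEC): [MAIN] PC=5: HALT

Answer: -2 MAIN 0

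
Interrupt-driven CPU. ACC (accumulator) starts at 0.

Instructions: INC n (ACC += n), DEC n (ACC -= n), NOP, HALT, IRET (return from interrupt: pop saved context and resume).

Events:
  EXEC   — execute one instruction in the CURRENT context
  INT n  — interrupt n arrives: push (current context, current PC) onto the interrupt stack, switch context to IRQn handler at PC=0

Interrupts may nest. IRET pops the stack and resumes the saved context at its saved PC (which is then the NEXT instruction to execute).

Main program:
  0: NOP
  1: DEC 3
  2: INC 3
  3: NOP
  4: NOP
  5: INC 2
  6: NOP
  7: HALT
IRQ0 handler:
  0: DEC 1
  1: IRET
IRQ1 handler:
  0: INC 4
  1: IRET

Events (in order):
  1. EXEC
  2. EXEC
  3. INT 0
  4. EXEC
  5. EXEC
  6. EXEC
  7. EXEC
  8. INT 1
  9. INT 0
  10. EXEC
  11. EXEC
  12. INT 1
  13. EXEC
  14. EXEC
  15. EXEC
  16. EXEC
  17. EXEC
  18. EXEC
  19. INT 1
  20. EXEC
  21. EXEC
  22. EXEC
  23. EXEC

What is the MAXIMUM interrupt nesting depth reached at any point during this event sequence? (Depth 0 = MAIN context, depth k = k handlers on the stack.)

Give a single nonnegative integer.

Answer: 2

Derivation:
Event 1 (EXEC): [MAIN] PC=0: NOP [depth=0]
Event 2 (EXEC): [MAIN] PC=1: DEC 3 -> ACC=-3 [depth=0]
Event 3 (INT 0): INT 0 arrives: push (MAIN, PC=2), enter IRQ0 at PC=0 (depth now 1) [depth=1]
Event 4 (EXEC): [IRQ0] PC=0: DEC 1 -> ACC=-4 [depth=1]
Event 5 (EXEC): [IRQ0] PC=1: IRET -> resume MAIN at PC=2 (depth now 0) [depth=0]
Event 6 (EXEC): [MAIN] PC=2: INC 3 -> ACC=-1 [depth=0]
Event 7 (EXEC): [MAIN] PC=3: NOP [depth=0]
Event 8 (INT 1): INT 1 arrives: push (MAIN, PC=4), enter IRQ1 at PC=0 (depth now 1) [depth=1]
Event 9 (INT 0): INT 0 arrives: push (IRQ1, PC=0), enter IRQ0 at PC=0 (depth now 2) [depth=2]
Event 10 (EXEC): [IRQ0] PC=0: DEC 1 -> ACC=-2 [depth=2]
Event 11 (EXEC): [IRQ0] PC=1: IRET -> resume IRQ1 at PC=0 (depth now 1) [depth=1]
Event 12 (INT 1): INT 1 arrives: push (IRQ1, PC=0), enter IRQ1 at PC=0 (depth now 2) [depth=2]
Event 13 (EXEC): [IRQ1] PC=0: INC 4 -> ACC=2 [depth=2]
Event 14 (EXEC): [IRQ1] PC=1: IRET -> resume IRQ1 at PC=0 (depth now 1) [depth=1]
Event 15 (EXEC): [IRQ1] PC=0: INC 4 -> ACC=6 [depth=1]
Event 16 (EXEC): [IRQ1] PC=1: IRET -> resume MAIN at PC=4 (depth now 0) [depth=0]
Event 17 (EXEC): [MAIN] PC=4: NOP [depth=0]
Event 18 (EXEC): [MAIN] PC=5: INC 2 -> ACC=8 [depth=0]
Event 19 (INT 1): INT 1 arrives: push (MAIN, PC=6), enter IRQ1 at PC=0 (depth now 1) [depth=1]
Event 20 (EXEC): [IRQ1] PC=0: INC 4 -> ACC=12 [depth=1]
Event 21 (EXEC): [IRQ1] PC=1: IRET -> resume MAIN at PC=6 (depth now 0) [depth=0]
Event 22 (EXEC): [MAIN] PC=6: NOP [depth=0]
Event 23 (EXEC): [MAIN] PC=7: HALT [depth=0]
Max depth observed: 2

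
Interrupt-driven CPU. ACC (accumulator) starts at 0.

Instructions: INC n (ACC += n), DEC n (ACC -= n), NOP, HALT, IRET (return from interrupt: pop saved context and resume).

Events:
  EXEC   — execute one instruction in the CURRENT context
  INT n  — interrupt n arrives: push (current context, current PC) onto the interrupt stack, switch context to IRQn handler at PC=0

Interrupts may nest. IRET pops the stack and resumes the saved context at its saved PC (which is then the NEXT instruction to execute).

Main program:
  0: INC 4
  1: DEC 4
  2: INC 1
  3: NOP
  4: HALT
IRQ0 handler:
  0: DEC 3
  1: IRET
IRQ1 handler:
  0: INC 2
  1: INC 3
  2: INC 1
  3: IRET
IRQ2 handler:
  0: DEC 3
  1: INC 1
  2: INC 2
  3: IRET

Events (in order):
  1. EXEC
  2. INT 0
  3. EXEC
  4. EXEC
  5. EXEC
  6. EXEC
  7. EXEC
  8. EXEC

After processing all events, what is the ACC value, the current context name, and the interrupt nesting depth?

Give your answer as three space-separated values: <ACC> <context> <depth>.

Answer: -2 MAIN 0

Derivation:
Event 1 (EXEC): [MAIN] PC=0: INC 4 -> ACC=4
Event 2 (INT 0): INT 0 arrives: push (MAIN, PC=1), enter IRQ0 at PC=0 (depth now 1)
Event 3 (EXEC): [IRQ0] PC=0: DEC 3 -> ACC=1
Event 4 (EXEC): [IRQ0] PC=1: IRET -> resume MAIN at PC=1 (depth now 0)
Event 5 (EXEC): [MAIN] PC=1: DEC 4 -> ACC=-3
Event 6 (EXEC): [MAIN] PC=2: INC 1 -> ACC=-2
Event 7 (EXEC): [MAIN] PC=3: NOP
Event 8 (EXEC): [MAIN] PC=4: HALT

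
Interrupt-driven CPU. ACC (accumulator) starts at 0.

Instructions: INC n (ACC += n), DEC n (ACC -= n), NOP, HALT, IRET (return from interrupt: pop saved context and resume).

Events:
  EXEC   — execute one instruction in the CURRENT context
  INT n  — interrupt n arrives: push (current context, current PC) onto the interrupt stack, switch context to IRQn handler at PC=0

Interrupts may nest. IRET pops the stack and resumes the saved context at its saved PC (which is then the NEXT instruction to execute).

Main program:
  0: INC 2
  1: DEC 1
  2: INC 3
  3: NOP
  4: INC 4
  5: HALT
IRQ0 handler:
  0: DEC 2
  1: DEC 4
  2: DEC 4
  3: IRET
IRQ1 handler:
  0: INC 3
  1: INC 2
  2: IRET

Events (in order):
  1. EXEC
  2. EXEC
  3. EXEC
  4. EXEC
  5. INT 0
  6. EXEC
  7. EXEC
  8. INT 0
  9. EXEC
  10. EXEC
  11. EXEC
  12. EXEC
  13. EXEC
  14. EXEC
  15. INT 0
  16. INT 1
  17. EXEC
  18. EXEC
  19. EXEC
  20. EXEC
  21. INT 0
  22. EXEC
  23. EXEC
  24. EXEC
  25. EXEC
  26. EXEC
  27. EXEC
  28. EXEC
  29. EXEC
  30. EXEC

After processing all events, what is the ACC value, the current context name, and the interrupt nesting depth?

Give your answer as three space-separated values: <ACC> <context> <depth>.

Event 1 (EXEC): [MAIN] PC=0: INC 2 -> ACC=2
Event 2 (EXEC): [MAIN] PC=1: DEC 1 -> ACC=1
Event 3 (EXEC): [MAIN] PC=2: INC 3 -> ACC=4
Event 4 (EXEC): [MAIN] PC=3: NOP
Event 5 (INT 0): INT 0 arrives: push (MAIN, PC=4), enter IRQ0 at PC=0 (depth now 1)
Event 6 (EXEC): [IRQ0] PC=0: DEC 2 -> ACC=2
Event 7 (EXEC): [IRQ0] PC=1: DEC 4 -> ACC=-2
Event 8 (INT 0): INT 0 arrives: push (IRQ0, PC=2), enter IRQ0 at PC=0 (depth now 2)
Event 9 (EXEC): [IRQ0] PC=0: DEC 2 -> ACC=-4
Event 10 (EXEC): [IRQ0] PC=1: DEC 4 -> ACC=-8
Event 11 (EXEC): [IRQ0] PC=2: DEC 4 -> ACC=-12
Event 12 (EXEC): [IRQ0] PC=3: IRET -> resume IRQ0 at PC=2 (depth now 1)
Event 13 (EXEC): [IRQ0] PC=2: DEC 4 -> ACC=-16
Event 14 (EXEC): [IRQ0] PC=3: IRET -> resume MAIN at PC=4 (depth now 0)
Event 15 (INT 0): INT 0 arrives: push (MAIN, PC=4), enter IRQ0 at PC=0 (depth now 1)
Event 16 (INT 1): INT 1 arrives: push (IRQ0, PC=0), enter IRQ1 at PC=0 (depth now 2)
Event 17 (EXEC): [IRQ1] PC=0: INC 3 -> ACC=-13
Event 18 (EXEC): [IRQ1] PC=1: INC 2 -> ACC=-11
Event 19 (EXEC): [IRQ1] PC=2: IRET -> resume IRQ0 at PC=0 (depth now 1)
Event 20 (EXEC): [IRQ0] PC=0: DEC 2 -> ACC=-13
Event 21 (INT 0): INT 0 arrives: push (IRQ0, PC=1), enter IRQ0 at PC=0 (depth now 2)
Event 22 (EXEC): [IRQ0] PC=0: DEC 2 -> ACC=-15
Event 23 (EXEC): [IRQ0] PC=1: DEC 4 -> ACC=-19
Event 24 (EXEC): [IRQ0] PC=2: DEC 4 -> ACC=-23
Event 25 (EXEC): [IRQ0] PC=3: IRET -> resume IRQ0 at PC=1 (depth now 1)
Event 26 (EXEC): [IRQ0] PC=1: DEC 4 -> ACC=-27
Event 27 (EXEC): [IRQ0] PC=2: DEC 4 -> ACC=-31
Event 28 (EXEC): [IRQ0] PC=3: IRET -> resume MAIN at PC=4 (depth now 0)
Event 29 (EXEC): [MAIN] PC=4: INC 4 -> ACC=-27
Event 30 (EXEC): [MAIN] PC=5: HALT

Answer: -27 MAIN 0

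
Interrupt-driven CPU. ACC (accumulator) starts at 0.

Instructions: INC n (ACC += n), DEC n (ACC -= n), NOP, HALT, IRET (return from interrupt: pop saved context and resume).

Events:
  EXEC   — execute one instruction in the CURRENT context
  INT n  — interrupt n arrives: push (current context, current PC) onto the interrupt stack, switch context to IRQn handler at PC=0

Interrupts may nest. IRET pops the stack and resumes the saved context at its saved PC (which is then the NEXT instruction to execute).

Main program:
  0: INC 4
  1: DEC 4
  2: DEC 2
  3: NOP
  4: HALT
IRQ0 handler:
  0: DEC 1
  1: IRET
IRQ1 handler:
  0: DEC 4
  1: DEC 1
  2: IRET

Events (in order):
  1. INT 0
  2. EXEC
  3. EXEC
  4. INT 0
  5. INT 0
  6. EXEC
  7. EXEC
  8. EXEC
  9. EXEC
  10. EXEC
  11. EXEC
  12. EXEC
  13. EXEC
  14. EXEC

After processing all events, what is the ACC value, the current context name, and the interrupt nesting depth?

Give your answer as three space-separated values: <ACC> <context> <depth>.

Event 1 (INT 0): INT 0 arrives: push (MAIN, PC=0), enter IRQ0 at PC=0 (depth now 1)
Event 2 (EXEC): [IRQ0] PC=0: DEC 1 -> ACC=-1
Event 3 (EXEC): [IRQ0] PC=1: IRET -> resume MAIN at PC=0 (depth now 0)
Event 4 (INT 0): INT 0 arrives: push (MAIN, PC=0), enter IRQ0 at PC=0 (depth now 1)
Event 5 (INT 0): INT 0 arrives: push (IRQ0, PC=0), enter IRQ0 at PC=0 (depth now 2)
Event 6 (EXEC): [IRQ0] PC=0: DEC 1 -> ACC=-2
Event 7 (EXEC): [IRQ0] PC=1: IRET -> resume IRQ0 at PC=0 (depth now 1)
Event 8 (EXEC): [IRQ0] PC=0: DEC 1 -> ACC=-3
Event 9 (EXEC): [IRQ0] PC=1: IRET -> resume MAIN at PC=0 (depth now 0)
Event 10 (EXEC): [MAIN] PC=0: INC 4 -> ACC=1
Event 11 (EXEC): [MAIN] PC=1: DEC 4 -> ACC=-3
Event 12 (EXEC): [MAIN] PC=2: DEC 2 -> ACC=-5
Event 13 (EXEC): [MAIN] PC=3: NOP
Event 14 (EXEC): [MAIN] PC=4: HALT

Answer: -5 MAIN 0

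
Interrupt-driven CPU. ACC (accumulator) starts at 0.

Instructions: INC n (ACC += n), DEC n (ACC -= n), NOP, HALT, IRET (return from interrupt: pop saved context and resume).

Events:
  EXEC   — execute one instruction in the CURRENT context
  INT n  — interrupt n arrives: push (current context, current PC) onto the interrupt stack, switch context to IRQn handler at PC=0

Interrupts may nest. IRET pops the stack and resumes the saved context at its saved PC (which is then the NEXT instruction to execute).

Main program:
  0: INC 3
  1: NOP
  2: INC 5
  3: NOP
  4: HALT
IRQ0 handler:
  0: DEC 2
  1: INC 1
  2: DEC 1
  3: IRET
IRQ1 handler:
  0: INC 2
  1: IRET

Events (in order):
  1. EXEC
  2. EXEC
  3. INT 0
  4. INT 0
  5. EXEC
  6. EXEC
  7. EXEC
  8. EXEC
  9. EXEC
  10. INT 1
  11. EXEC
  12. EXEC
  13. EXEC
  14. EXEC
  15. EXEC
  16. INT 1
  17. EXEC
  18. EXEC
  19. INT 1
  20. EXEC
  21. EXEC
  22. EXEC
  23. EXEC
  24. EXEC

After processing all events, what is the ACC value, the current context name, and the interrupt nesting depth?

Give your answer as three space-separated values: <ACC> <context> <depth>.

Event 1 (EXEC): [MAIN] PC=0: INC 3 -> ACC=3
Event 2 (EXEC): [MAIN] PC=1: NOP
Event 3 (INT 0): INT 0 arrives: push (MAIN, PC=2), enter IRQ0 at PC=0 (depth now 1)
Event 4 (INT 0): INT 0 arrives: push (IRQ0, PC=0), enter IRQ0 at PC=0 (depth now 2)
Event 5 (EXEC): [IRQ0] PC=0: DEC 2 -> ACC=1
Event 6 (EXEC): [IRQ0] PC=1: INC 1 -> ACC=2
Event 7 (EXEC): [IRQ0] PC=2: DEC 1 -> ACC=1
Event 8 (EXEC): [IRQ0] PC=3: IRET -> resume IRQ0 at PC=0 (depth now 1)
Event 9 (EXEC): [IRQ0] PC=0: DEC 2 -> ACC=-1
Event 10 (INT 1): INT 1 arrives: push (IRQ0, PC=1), enter IRQ1 at PC=0 (depth now 2)
Event 11 (EXEC): [IRQ1] PC=0: INC 2 -> ACC=1
Event 12 (EXEC): [IRQ1] PC=1: IRET -> resume IRQ0 at PC=1 (depth now 1)
Event 13 (EXEC): [IRQ0] PC=1: INC 1 -> ACC=2
Event 14 (EXEC): [IRQ0] PC=2: DEC 1 -> ACC=1
Event 15 (EXEC): [IRQ0] PC=3: IRET -> resume MAIN at PC=2 (depth now 0)
Event 16 (INT 1): INT 1 arrives: push (MAIN, PC=2), enter IRQ1 at PC=0 (depth now 1)
Event 17 (EXEC): [IRQ1] PC=0: INC 2 -> ACC=3
Event 18 (EXEC): [IRQ1] PC=1: IRET -> resume MAIN at PC=2 (depth now 0)
Event 19 (INT 1): INT 1 arrives: push (MAIN, PC=2), enter IRQ1 at PC=0 (depth now 1)
Event 20 (EXEC): [IRQ1] PC=0: INC 2 -> ACC=5
Event 21 (EXEC): [IRQ1] PC=1: IRET -> resume MAIN at PC=2 (depth now 0)
Event 22 (EXEC): [MAIN] PC=2: INC 5 -> ACC=10
Event 23 (EXEC): [MAIN] PC=3: NOP
Event 24 (EXEC): [MAIN] PC=4: HALT

Answer: 10 MAIN 0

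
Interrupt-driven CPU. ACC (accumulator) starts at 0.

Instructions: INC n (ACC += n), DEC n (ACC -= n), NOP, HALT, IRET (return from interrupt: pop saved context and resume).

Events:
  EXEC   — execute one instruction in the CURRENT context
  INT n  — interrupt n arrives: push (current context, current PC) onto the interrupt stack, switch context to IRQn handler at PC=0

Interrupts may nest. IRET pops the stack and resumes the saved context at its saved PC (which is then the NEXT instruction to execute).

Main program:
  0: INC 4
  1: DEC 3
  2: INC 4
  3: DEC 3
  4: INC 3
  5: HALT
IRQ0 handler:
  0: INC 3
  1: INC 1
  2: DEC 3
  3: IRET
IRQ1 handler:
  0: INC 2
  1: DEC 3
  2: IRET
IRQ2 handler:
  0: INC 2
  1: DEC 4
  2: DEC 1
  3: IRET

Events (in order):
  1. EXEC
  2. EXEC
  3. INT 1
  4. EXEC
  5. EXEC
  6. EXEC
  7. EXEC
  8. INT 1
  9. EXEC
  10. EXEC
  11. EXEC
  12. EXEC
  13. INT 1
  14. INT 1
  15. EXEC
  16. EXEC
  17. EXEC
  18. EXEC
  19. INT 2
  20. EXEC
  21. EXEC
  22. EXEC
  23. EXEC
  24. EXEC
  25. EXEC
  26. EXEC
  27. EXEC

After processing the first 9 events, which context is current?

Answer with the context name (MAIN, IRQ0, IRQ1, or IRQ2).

Answer: IRQ1

Derivation:
Event 1 (EXEC): [MAIN] PC=0: INC 4 -> ACC=4
Event 2 (EXEC): [MAIN] PC=1: DEC 3 -> ACC=1
Event 3 (INT 1): INT 1 arrives: push (MAIN, PC=2), enter IRQ1 at PC=0 (depth now 1)
Event 4 (EXEC): [IRQ1] PC=0: INC 2 -> ACC=3
Event 5 (EXEC): [IRQ1] PC=1: DEC 3 -> ACC=0
Event 6 (EXEC): [IRQ1] PC=2: IRET -> resume MAIN at PC=2 (depth now 0)
Event 7 (EXEC): [MAIN] PC=2: INC 4 -> ACC=4
Event 8 (INT 1): INT 1 arrives: push (MAIN, PC=3), enter IRQ1 at PC=0 (depth now 1)
Event 9 (EXEC): [IRQ1] PC=0: INC 2 -> ACC=6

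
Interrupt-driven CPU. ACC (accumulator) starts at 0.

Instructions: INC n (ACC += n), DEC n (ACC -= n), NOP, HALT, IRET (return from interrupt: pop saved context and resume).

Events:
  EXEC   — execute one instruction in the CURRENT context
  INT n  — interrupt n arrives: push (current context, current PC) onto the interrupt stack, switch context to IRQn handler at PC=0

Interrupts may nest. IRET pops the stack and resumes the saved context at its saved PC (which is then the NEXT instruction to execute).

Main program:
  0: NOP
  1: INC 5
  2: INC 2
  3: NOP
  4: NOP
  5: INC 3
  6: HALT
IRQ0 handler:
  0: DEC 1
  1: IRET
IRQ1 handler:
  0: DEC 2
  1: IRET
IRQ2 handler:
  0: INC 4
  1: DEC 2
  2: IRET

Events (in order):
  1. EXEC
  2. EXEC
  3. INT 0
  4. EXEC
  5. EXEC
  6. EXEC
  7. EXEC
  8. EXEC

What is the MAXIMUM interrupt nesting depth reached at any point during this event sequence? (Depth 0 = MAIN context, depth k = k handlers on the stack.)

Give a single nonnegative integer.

Event 1 (EXEC): [MAIN] PC=0: NOP [depth=0]
Event 2 (EXEC): [MAIN] PC=1: INC 5 -> ACC=5 [depth=0]
Event 3 (INT 0): INT 0 arrives: push (MAIN, PC=2), enter IRQ0 at PC=0 (depth now 1) [depth=1]
Event 4 (EXEC): [IRQ0] PC=0: DEC 1 -> ACC=4 [depth=1]
Event 5 (EXEC): [IRQ0] PC=1: IRET -> resume MAIN at PC=2 (depth now 0) [depth=0]
Event 6 (EXEC): [MAIN] PC=2: INC 2 -> ACC=6 [depth=0]
Event 7 (EXEC): [MAIN] PC=3: NOP [depth=0]
Event 8 (EXEC): [MAIN] PC=4: NOP [depth=0]
Max depth observed: 1

Answer: 1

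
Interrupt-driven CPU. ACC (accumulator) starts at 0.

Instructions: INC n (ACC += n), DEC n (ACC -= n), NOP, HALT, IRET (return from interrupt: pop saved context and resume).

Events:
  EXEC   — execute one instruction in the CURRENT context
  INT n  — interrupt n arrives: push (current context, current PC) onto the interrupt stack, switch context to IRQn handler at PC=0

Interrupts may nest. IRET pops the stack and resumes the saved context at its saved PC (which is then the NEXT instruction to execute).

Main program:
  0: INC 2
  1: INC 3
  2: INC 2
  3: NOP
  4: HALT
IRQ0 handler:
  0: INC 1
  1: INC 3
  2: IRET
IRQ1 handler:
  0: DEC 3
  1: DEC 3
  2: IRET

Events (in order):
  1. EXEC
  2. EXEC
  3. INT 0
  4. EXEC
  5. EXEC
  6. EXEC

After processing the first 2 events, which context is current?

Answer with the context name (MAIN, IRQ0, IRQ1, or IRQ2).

Event 1 (EXEC): [MAIN] PC=0: INC 2 -> ACC=2
Event 2 (EXEC): [MAIN] PC=1: INC 3 -> ACC=5

Answer: MAIN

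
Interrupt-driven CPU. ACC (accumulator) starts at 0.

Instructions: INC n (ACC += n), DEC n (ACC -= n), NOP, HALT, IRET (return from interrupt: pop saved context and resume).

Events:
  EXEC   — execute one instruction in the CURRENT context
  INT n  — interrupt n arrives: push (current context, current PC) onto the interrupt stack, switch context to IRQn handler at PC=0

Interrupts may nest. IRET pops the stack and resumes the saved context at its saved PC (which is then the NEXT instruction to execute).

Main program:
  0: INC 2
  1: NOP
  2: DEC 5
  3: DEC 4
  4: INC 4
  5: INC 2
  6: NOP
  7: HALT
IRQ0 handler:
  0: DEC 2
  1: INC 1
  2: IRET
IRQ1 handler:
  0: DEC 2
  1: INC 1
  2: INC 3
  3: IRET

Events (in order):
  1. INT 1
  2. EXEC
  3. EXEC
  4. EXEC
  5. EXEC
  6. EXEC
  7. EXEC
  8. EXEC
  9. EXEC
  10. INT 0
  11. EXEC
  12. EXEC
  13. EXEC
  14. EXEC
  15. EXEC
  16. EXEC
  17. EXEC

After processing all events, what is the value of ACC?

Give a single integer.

Event 1 (INT 1): INT 1 arrives: push (MAIN, PC=0), enter IRQ1 at PC=0 (depth now 1)
Event 2 (EXEC): [IRQ1] PC=0: DEC 2 -> ACC=-2
Event 3 (EXEC): [IRQ1] PC=1: INC 1 -> ACC=-1
Event 4 (EXEC): [IRQ1] PC=2: INC 3 -> ACC=2
Event 5 (EXEC): [IRQ1] PC=3: IRET -> resume MAIN at PC=0 (depth now 0)
Event 6 (EXEC): [MAIN] PC=0: INC 2 -> ACC=4
Event 7 (EXEC): [MAIN] PC=1: NOP
Event 8 (EXEC): [MAIN] PC=2: DEC 5 -> ACC=-1
Event 9 (EXEC): [MAIN] PC=3: DEC 4 -> ACC=-5
Event 10 (INT 0): INT 0 arrives: push (MAIN, PC=4), enter IRQ0 at PC=0 (depth now 1)
Event 11 (EXEC): [IRQ0] PC=0: DEC 2 -> ACC=-7
Event 12 (EXEC): [IRQ0] PC=1: INC 1 -> ACC=-6
Event 13 (EXEC): [IRQ0] PC=2: IRET -> resume MAIN at PC=4 (depth now 0)
Event 14 (EXEC): [MAIN] PC=4: INC 4 -> ACC=-2
Event 15 (EXEC): [MAIN] PC=5: INC 2 -> ACC=0
Event 16 (EXEC): [MAIN] PC=6: NOP
Event 17 (EXEC): [MAIN] PC=7: HALT

Answer: 0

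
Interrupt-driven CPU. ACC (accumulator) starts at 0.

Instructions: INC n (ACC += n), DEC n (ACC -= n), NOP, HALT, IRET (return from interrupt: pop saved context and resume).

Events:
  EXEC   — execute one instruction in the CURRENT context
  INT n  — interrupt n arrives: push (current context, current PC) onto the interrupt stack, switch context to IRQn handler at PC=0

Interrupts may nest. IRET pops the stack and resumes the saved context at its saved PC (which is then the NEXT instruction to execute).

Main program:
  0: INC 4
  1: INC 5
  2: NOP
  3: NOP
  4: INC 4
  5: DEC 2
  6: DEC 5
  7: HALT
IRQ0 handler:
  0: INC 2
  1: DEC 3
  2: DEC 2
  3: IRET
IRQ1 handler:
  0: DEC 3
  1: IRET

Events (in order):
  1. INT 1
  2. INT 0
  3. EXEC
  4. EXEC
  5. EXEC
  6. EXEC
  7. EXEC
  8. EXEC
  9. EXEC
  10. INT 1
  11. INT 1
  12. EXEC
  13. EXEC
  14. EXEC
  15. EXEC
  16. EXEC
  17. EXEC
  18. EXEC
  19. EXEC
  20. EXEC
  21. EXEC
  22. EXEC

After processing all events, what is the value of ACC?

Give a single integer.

Event 1 (INT 1): INT 1 arrives: push (MAIN, PC=0), enter IRQ1 at PC=0 (depth now 1)
Event 2 (INT 0): INT 0 arrives: push (IRQ1, PC=0), enter IRQ0 at PC=0 (depth now 2)
Event 3 (EXEC): [IRQ0] PC=0: INC 2 -> ACC=2
Event 4 (EXEC): [IRQ0] PC=1: DEC 3 -> ACC=-1
Event 5 (EXEC): [IRQ0] PC=2: DEC 2 -> ACC=-3
Event 6 (EXEC): [IRQ0] PC=3: IRET -> resume IRQ1 at PC=0 (depth now 1)
Event 7 (EXEC): [IRQ1] PC=0: DEC 3 -> ACC=-6
Event 8 (EXEC): [IRQ1] PC=1: IRET -> resume MAIN at PC=0 (depth now 0)
Event 9 (EXEC): [MAIN] PC=0: INC 4 -> ACC=-2
Event 10 (INT 1): INT 1 arrives: push (MAIN, PC=1), enter IRQ1 at PC=0 (depth now 1)
Event 11 (INT 1): INT 1 arrives: push (IRQ1, PC=0), enter IRQ1 at PC=0 (depth now 2)
Event 12 (EXEC): [IRQ1] PC=0: DEC 3 -> ACC=-5
Event 13 (EXEC): [IRQ1] PC=1: IRET -> resume IRQ1 at PC=0 (depth now 1)
Event 14 (EXEC): [IRQ1] PC=0: DEC 3 -> ACC=-8
Event 15 (EXEC): [IRQ1] PC=1: IRET -> resume MAIN at PC=1 (depth now 0)
Event 16 (EXEC): [MAIN] PC=1: INC 5 -> ACC=-3
Event 17 (EXEC): [MAIN] PC=2: NOP
Event 18 (EXEC): [MAIN] PC=3: NOP
Event 19 (EXEC): [MAIN] PC=4: INC 4 -> ACC=1
Event 20 (EXEC): [MAIN] PC=5: DEC 2 -> ACC=-1
Event 21 (EXEC): [MAIN] PC=6: DEC 5 -> ACC=-6
Event 22 (EXEC): [MAIN] PC=7: HALT

Answer: -6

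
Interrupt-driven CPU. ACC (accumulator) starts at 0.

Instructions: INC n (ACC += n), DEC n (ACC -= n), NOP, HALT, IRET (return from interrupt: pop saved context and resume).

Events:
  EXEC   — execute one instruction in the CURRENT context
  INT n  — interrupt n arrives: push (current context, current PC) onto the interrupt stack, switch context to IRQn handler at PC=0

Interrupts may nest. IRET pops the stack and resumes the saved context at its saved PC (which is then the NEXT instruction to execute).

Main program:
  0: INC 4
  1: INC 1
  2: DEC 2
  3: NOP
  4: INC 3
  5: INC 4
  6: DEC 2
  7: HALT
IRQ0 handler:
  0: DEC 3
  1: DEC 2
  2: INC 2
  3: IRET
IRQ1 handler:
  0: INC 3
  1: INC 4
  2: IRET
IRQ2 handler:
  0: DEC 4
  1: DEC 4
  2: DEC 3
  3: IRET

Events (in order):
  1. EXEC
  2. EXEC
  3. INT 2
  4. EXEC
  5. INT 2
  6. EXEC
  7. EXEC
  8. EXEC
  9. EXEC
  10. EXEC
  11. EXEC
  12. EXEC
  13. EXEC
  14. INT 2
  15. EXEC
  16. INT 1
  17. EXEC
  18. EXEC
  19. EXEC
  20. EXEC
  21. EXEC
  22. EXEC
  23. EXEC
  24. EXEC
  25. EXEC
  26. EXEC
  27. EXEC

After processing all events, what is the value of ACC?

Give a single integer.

Event 1 (EXEC): [MAIN] PC=0: INC 4 -> ACC=4
Event 2 (EXEC): [MAIN] PC=1: INC 1 -> ACC=5
Event 3 (INT 2): INT 2 arrives: push (MAIN, PC=2), enter IRQ2 at PC=0 (depth now 1)
Event 4 (EXEC): [IRQ2] PC=0: DEC 4 -> ACC=1
Event 5 (INT 2): INT 2 arrives: push (IRQ2, PC=1), enter IRQ2 at PC=0 (depth now 2)
Event 6 (EXEC): [IRQ2] PC=0: DEC 4 -> ACC=-3
Event 7 (EXEC): [IRQ2] PC=1: DEC 4 -> ACC=-7
Event 8 (EXEC): [IRQ2] PC=2: DEC 3 -> ACC=-10
Event 9 (EXEC): [IRQ2] PC=3: IRET -> resume IRQ2 at PC=1 (depth now 1)
Event 10 (EXEC): [IRQ2] PC=1: DEC 4 -> ACC=-14
Event 11 (EXEC): [IRQ2] PC=2: DEC 3 -> ACC=-17
Event 12 (EXEC): [IRQ2] PC=3: IRET -> resume MAIN at PC=2 (depth now 0)
Event 13 (EXEC): [MAIN] PC=2: DEC 2 -> ACC=-19
Event 14 (INT 2): INT 2 arrives: push (MAIN, PC=3), enter IRQ2 at PC=0 (depth now 1)
Event 15 (EXEC): [IRQ2] PC=0: DEC 4 -> ACC=-23
Event 16 (INT 1): INT 1 arrives: push (IRQ2, PC=1), enter IRQ1 at PC=0 (depth now 2)
Event 17 (EXEC): [IRQ1] PC=0: INC 3 -> ACC=-20
Event 18 (EXEC): [IRQ1] PC=1: INC 4 -> ACC=-16
Event 19 (EXEC): [IRQ1] PC=2: IRET -> resume IRQ2 at PC=1 (depth now 1)
Event 20 (EXEC): [IRQ2] PC=1: DEC 4 -> ACC=-20
Event 21 (EXEC): [IRQ2] PC=2: DEC 3 -> ACC=-23
Event 22 (EXEC): [IRQ2] PC=3: IRET -> resume MAIN at PC=3 (depth now 0)
Event 23 (EXEC): [MAIN] PC=3: NOP
Event 24 (EXEC): [MAIN] PC=4: INC 3 -> ACC=-20
Event 25 (EXEC): [MAIN] PC=5: INC 4 -> ACC=-16
Event 26 (EXEC): [MAIN] PC=6: DEC 2 -> ACC=-18
Event 27 (EXEC): [MAIN] PC=7: HALT

Answer: -18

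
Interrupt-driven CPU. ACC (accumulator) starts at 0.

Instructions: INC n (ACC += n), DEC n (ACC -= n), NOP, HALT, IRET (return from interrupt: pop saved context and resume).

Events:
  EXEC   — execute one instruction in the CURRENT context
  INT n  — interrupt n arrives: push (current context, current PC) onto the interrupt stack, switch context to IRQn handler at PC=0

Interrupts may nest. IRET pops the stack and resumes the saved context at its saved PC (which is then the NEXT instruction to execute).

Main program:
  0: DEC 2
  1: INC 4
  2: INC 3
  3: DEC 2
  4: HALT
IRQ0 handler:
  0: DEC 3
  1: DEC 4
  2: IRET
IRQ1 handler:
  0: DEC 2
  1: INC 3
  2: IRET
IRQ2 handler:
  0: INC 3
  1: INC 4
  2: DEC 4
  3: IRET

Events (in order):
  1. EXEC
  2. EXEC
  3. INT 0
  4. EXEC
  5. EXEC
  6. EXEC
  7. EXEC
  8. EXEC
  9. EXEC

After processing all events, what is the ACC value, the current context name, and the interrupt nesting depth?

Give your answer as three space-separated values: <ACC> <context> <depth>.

Event 1 (EXEC): [MAIN] PC=0: DEC 2 -> ACC=-2
Event 2 (EXEC): [MAIN] PC=1: INC 4 -> ACC=2
Event 3 (INT 0): INT 0 arrives: push (MAIN, PC=2), enter IRQ0 at PC=0 (depth now 1)
Event 4 (EXEC): [IRQ0] PC=0: DEC 3 -> ACC=-1
Event 5 (EXEC): [IRQ0] PC=1: DEC 4 -> ACC=-5
Event 6 (EXEC): [IRQ0] PC=2: IRET -> resume MAIN at PC=2 (depth now 0)
Event 7 (EXEC): [MAIN] PC=2: INC 3 -> ACC=-2
Event 8 (EXEC): [MAIN] PC=3: DEC 2 -> ACC=-4
Event 9 (EXEC): [MAIN] PC=4: HALT

Answer: -4 MAIN 0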